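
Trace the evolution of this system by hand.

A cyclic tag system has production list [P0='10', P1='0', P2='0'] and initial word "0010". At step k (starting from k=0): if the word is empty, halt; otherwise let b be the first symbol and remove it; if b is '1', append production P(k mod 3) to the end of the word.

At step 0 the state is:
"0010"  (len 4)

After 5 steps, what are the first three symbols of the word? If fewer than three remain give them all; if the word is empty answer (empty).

(empty)

gen 0: "0010"  (len 4)
gen 1: "010"  (len 3)
gen 2: "10"  (len 2)
gen 3: "00"  (len 2)
gen 4: "0"  (len 1)
gen 5: (halted — word empty)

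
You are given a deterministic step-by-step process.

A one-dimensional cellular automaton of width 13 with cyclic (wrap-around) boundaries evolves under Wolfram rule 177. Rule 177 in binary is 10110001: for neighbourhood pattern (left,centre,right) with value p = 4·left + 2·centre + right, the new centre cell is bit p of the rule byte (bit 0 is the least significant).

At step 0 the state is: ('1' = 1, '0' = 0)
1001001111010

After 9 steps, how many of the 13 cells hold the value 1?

5

[0] 1001001111010
[1] 0100100110101
[2] 1010010001010
[3] 0101001100101
[4] 1010100010010
[5] 0101011001001
[6] 1010100100100
[7] 0101010010010
[8] 0010101001001
[9] 1001010100100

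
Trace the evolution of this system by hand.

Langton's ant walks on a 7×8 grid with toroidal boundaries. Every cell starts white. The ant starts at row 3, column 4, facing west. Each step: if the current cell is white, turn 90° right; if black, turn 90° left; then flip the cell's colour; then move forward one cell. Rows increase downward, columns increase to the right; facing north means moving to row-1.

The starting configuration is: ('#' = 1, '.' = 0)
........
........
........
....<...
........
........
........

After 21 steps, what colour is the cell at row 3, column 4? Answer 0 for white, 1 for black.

0

k=0  ........
........
........
....<...
........
........
........
k=1  ........
........
....^...
....#...
........
........
........
k=2  ........
........
....#>..
....#...
........
........
........
k=3  ........
........
....##..
....#v..
........
........
........
k=4  ........
........
....##..
....<#..
........
........
........
k=5  ........
........
....##..
.....#..
....v...
........
........
k=6  ........
........
....##..
.....#..
...<#...
........
........
k=7  ........
........
....##..
...^.#..
...##...
........
........
k=8  ........
........
....##..
...#>#..
...##...
........
........
k=9  ........
........
....##..
...###..
...#v...
........
........
k=10  ........
........
....##..
...###..
...#.>..
........
........
k=11  ........
........
....##..
...###..
...#.#..
.....v..
........
k=12  ........
........
....##..
...###..
...#.#..
....<#..
........
k=13  ........
........
....##..
...###..
...#^#..
....##..
........
k=14  ........
........
....##..
...###..
...##>..
....##..
........
k=15  ........
........
....##..
...##^..
...##...
....##..
........
k=16  ........
........
....##..
...#<...
...##...
....##..
........
k=17  ........
........
....##..
...#....
...#v...
....##..
........
k=18  ........
........
....##..
...#....
...#.>..
....##..
........
k=19  ........
........
....##..
...#....
...#.#..
....#v..
........
k=20  ........
........
....##..
...#....
...#.#..
....#.>.
........
k=21  ........
........
....##..
...#....
...#.#..
....#.#.
......v.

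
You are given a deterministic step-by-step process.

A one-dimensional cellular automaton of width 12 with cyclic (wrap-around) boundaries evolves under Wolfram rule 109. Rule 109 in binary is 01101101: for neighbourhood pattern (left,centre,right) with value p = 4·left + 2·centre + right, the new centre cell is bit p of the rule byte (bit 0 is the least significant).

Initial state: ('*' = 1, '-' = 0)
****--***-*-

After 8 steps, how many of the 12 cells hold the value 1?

6

gen 0: ****--***-*-
gen 1: *--*--*-****
gen 2: *--*--***---
gen 3: *--*--*-*-*-
gen 4: *--*--******
gen 5: *--*--*-----
gen 6: *--*--*-***-
gen 7: *--*--***-**
gen 8: *--*--*-***-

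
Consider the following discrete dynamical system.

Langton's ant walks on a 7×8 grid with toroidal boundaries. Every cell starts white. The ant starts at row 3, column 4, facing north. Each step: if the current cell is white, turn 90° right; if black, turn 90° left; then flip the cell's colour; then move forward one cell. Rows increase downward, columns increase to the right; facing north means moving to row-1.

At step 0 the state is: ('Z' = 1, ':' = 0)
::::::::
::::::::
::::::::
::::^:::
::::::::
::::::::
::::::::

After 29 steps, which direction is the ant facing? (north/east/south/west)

east

[0] ::::::::
::::::::
::::::::
::::^:::
::::::::
::::::::
::::::::
[1] ::::::::
::::::::
::::::::
::::Z>::
::::::::
::::::::
::::::::
[2] ::::::::
::::::::
::::::::
::::ZZ::
:::::v::
::::::::
::::::::
[3] ::::::::
::::::::
::::::::
::::ZZ::
::::<Z::
::::::::
::::::::
[4] ::::::::
::::::::
::::::::
::::^Z::
::::ZZ::
::::::::
::::::::
[5] ::::::::
::::::::
::::::::
:::<:Z::
::::ZZ::
::::::::
::::::::
[6] ::::::::
::::::::
:::^::::
:::Z:Z::
::::ZZ::
::::::::
::::::::
[7] ::::::::
::::::::
:::Z>:::
:::Z:Z::
::::ZZ::
::::::::
::::::::
[8] ::::::::
::::::::
:::ZZ:::
:::ZvZ::
::::ZZ::
::::::::
::::::::
[9] ::::::::
::::::::
:::ZZ:::
:::<ZZ::
::::ZZ::
::::::::
::::::::
[10] ::::::::
::::::::
:::ZZ:::
::::ZZ::
:::vZZ::
::::::::
::::::::
[11] ::::::::
::::::::
:::ZZ:::
::::ZZ::
::<ZZZ::
::::::::
::::::::
[12] ::::::::
::::::::
:::ZZ:::
::^:ZZ::
::ZZZZ::
::::::::
::::::::
[13] ::::::::
::::::::
:::ZZ:::
::Z>ZZ::
::ZZZZ::
::::::::
::::::::
[14] ::::::::
::::::::
:::ZZ:::
::ZZZZ::
::ZvZZ::
::::::::
::::::::
[15] ::::::::
::::::::
:::ZZ:::
::ZZZZ::
::Z:>Z::
::::::::
::::::::
[16] ::::::::
::::::::
:::ZZ:::
::ZZ^Z::
::Z::Z::
::::::::
::::::::
[17] ::::::::
::::::::
:::ZZ:::
::Z<:Z::
::Z::Z::
::::::::
::::::::
[18] ::::::::
::::::::
:::ZZ:::
::Z::Z::
::Zv:Z::
::::::::
::::::::
[19] ::::::::
::::::::
:::ZZ:::
::Z::Z::
::<Z:Z::
::::::::
::::::::
[20] ::::::::
::::::::
:::ZZ:::
::Z::Z::
:::Z:Z::
::v:::::
::::::::
[21] ::::::::
::::::::
:::ZZ:::
::Z::Z::
:::Z:Z::
:<Z:::::
::::::::
[22] ::::::::
::::::::
:::ZZ:::
::Z::Z::
:^:Z:Z::
:ZZ:::::
::::::::
[23] ::::::::
::::::::
:::ZZ:::
::Z::Z::
:Z>Z:Z::
:ZZ:::::
::::::::
[24] ::::::::
::::::::
:::ZZ:::
::Z::Z::
:ZZZ:Z::
:Zv:::::
::::::::
[25] ::::::::
::::::::
:::ZZ:::
::Z::Z::
:ZZZ:Z::
:Z:>::::
::::::::
[26] ::::::::
::::::::
:::ZZ:::
::Z::Z::
:ZZZ:Z::
:Z:Z::::
:::v::::
[27] ::::::::
::::::::
:::ZZ:::
::Z::Z::
:ZZZ:Z::
:Z:Z::::
::<Z::::
[28] ::::::::
::::::::
:::ZZ:::
::Z::Z::
:ZZZ:Z::
:Z^Z::::
::ZZ::::
[29] ::::::::
::::::::
:::ZZ:::
::Z::Z::
:ZZZ:Z::
:ZZ>::::
::ZZ::::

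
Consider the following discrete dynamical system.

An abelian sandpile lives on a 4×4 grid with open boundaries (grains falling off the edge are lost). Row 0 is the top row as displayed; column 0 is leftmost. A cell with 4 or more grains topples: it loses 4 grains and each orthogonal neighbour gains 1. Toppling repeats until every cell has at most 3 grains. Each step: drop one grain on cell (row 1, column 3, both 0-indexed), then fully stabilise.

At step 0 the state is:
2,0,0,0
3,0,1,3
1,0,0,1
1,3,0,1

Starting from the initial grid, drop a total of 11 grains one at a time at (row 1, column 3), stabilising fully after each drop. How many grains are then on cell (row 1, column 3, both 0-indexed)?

1

k=0  2,0,0,0
3,0,1,3
1,0,0,1
1,3,0,1
k=1  2,0,0,1
3,0,2,0
1,0,0,2
1,3,0,1
k=2  2,0,0,1
3,0,2,1
1,0,0,2
1,3,0,1
k=3  2,0,0,1
3,0,2,2
1,0,0,2
1,3,0,1
k=4  2,0,0,1
3,0,2,3
1,0,0,2
1,3,0,1
k=5  2,0,0,2
3,0,3,0
1,0,0,3
1,3,0,1
k=6  2,0,0,2
3,0,3,1
1,0,0,3
1,3,0,1
k=7  2,0,0,2
3,0,3,2
1,0,0,3
1,3,0,1
k=8  2,0,0,2
3,0,3,3
1,0,0,3
1,3,0,1
k=9  2,0,1,3
3,1,0,2
1,0,2,0
1,3,0,2
k=10  2,0,1,3
3,1,0,3
1,0,2,0
1,3,0,2
k=11  2,0,2,0
3,1,1,1
1,0,2,1
1,3,0,2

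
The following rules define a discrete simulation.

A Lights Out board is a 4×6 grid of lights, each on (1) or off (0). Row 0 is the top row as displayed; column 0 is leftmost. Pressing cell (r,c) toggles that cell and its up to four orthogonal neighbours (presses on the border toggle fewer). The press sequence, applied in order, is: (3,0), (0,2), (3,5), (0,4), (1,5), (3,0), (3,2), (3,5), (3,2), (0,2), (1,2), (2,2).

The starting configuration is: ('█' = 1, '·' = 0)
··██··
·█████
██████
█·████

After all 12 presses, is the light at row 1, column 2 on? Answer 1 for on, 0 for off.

0) ··██··
·█████
██████
█·████
1) ··██··
·█████
·█████
·█████
2) ·█····
·█·███
·█████
·█████
3) ·█····
·█·███
·████·
·███··
4) ·█·███
·█·█·█
·████·
·███··
5) ·█·██·
·█·██·
·█████
·███··
6) ·█·██·
·█·██·
██████
█·██··
7) ·█·██·
·█·██·
██·███
██····
8) ·█·██·
·█·██·
██·██·
██··██
9) ·█·██·
·█·██·
█████·
█·████
10) ··█·█·
·████·
█████·
█·████
11) ····█·
····█·
██·██·
█·████
12) ····█·
··█·█·
█·█·█·
█··███

1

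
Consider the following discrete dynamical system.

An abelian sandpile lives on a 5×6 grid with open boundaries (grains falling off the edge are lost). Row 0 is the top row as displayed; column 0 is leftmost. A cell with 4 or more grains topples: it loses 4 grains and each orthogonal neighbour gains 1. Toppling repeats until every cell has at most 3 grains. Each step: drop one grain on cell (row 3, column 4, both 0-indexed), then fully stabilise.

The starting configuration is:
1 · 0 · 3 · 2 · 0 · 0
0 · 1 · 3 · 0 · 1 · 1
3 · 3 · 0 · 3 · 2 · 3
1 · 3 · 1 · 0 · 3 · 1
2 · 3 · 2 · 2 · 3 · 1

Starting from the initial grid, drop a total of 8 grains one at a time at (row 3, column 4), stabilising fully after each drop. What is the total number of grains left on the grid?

52

0) 1 · 0 · 3 · 2 · 0 · 0
0 · 1 · 3 · 0 · 1 · 1
3 · 3 · 0 · 3 · 2 · 3
1 · 3 · 1 · 0 · 3 · 1
2 · 3 · 2 · 2 · 3 · 1
1) 1 · 0 · 3 · 2 · 0 · 0
0 · 1 · 3 · 0 · 1 · 1
3 · 3 · 0 · 3 · 3 · 3
1 · 3 · 1 · 1 · 1 · 2
2 · 3 · 2 · 3 · 0 · 2
2) 1 · 0 · 3 · 2 · 0 · 0
0 · 1 · 3 · 0 · 1 · 1
3 · 3 · 0 · 3 · 3 · 3
1 · 3 · 1 · 1 · 2 · 2
2 · 3 · 2 · 3 · 0 · 2
3) 1 · 0 · 3 · 2 · 0 · 0
0 · 1 · 3 · 0 · 1 · 1
3 · 3 · 0 · 3 · 3 · 3
1 · 3 · 1 · 1 · 3 · 2
2 · 3 · 2 · 3 · 0 · 2
4) 1 · 0 · 3 · 2 · 0 · 0
0 · 1 · 3 · 1 · 2 · 2
3 · 3 · 1 · 0 · 2 · 1
1 · 3 · 1 · 3 · 2 · 0
2 · 3 · 2 · 3 · 1 · 3
5) 1 · 0 · 3 · 2 · 0 · 0
0 · 1 · 3 · 1 · 2 · 2
3 · 3 · 1 · 0 · 2 · 1
1 · 3 · 1 · 3 · 3 · 0
2 · 3 · 2 · 3 · 1 · 3
6) 1 · 0 · 3 · 2 · 0 · 0
0 · 1 · 3 · 1 · 2 · 2
3 · 3 · 1 · 1 · 3 · 1
1 · 3 · 2 · 1 · 1 · 1
2 · 3 · 3 · 0 · 3 · 3
7) 1 · 0 · 3 · 2 · 0 · 0
0 · 1 · 3 · 1 · 2 · 2
3 · 3 · 1 · 1 · 3 · 1
1 · 3 · 2 · 1 · 2 · 1
2 · 3 · 3 · 0 · 3 · 3
8) 1 · 0 · 3 · 2 · 0 · 0
0 · 1 · 3 · 1 · 2 · 2
3 · 3 · 1 · 1 · 3 · 1
1 · 3 · 2 · 1 · 3 · 1
2 · 3 · 3 · 0 · 3 · 3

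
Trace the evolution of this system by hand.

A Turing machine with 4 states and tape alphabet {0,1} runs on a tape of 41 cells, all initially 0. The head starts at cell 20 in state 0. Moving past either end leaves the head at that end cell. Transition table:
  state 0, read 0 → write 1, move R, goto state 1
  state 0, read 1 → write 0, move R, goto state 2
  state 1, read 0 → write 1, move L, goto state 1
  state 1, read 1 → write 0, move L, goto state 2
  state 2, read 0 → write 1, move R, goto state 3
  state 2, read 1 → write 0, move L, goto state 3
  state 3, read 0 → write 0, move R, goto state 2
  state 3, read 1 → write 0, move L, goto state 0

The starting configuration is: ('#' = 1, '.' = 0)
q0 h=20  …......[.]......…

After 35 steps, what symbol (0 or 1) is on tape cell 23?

1

gen 0: q0 h=20  …......[.]......…
gen 1: q1 h=21  ….....#[.]......…
gen 2: q1 h=20  …......[#]#.....…
gen 3: q2 h=19  …......[.].#....…
gen 4: q3 h=20  ….....#[.]#.....…
gen 5: q2 h=21  …....#.[#]......…
gen 6: q3 h=20  ….....#[.]......…
gen 7: q2 h=21  …....#.[.]......…
gen 8: q3 h=22  …...#.#[.]......…
gen 9: q2 h=23  …..#.#.[.]......…
gen 10: q3 h=24  ….#.#.#[.]......…
gen 11: q2 h=25  …#.#.#.[.]......…
gen 12: q3 h=26  ….#.#.#[.]......…
gen 13: q2 h=27  …#.#.#.[.]......…
gen 14: q3 h=28  ….#.#.#[.]......…
gen 15: q2 h=29  …#.#.#.[.]......…
gen 16: q3 h=30  ….#.#.#[.]......…
gen 17: q2 h=31  …#.#.#.[.]......…
gen 18: q3 h=32  ….#.#.#[.]......…
gen 19: q2 h=33  …#.#.#.[.]......…
gen 20: q3 h=34  ….#.#.#[.]......|
gen 21: q2 h=35  …#.#.#.[.].....|
gen 22: q3 h=36  ….#.#.#[.]....|
gen 23: q2 h=37  …#.#.#.[.]...|
gen 24: q3 h=38  ….#.#.#[.]..|
gen 25: q2 h=39  …#.#.#.[.].|
gen 26: q3 h=40  ….#.#.#[.]|
gen 27: q2 h=40  ….#.#.#[.]|
gen 28: q3 h=40  ….#.#.#[#]|
gen 29: q0 h=39  …#.#.#.[#].|
gen 30: q2 h=40  ….#.#..[.]|
gen 31: q3 h=40  ….#.#..[#]|
gen 32: q0 h=39  …#.#.#.[.].|
gen 33: q1 h=40  ….#.#.#[.]|
gen 34: q1 h=39  …#.#.#.[#]#|
gen 35: q2 h=38  ….#.#.#[.].#|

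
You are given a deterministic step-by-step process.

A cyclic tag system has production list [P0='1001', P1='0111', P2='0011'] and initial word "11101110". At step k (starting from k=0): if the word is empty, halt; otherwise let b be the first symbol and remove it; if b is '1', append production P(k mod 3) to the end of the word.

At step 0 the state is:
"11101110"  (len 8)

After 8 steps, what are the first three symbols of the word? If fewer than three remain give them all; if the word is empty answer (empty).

[0] "11101110"  (len 8)
[1] "11011101001"  (len 11)
[2] "10111010010111"  (len 14)
[3] "01110100101110011"  (len 17)
[4] "1110100101110011"  (len 16)
[5] "1101001011100110111"  (len 19)
[6] "1010010111001101110011"  (len 22)
[7] "0100101110011011100111001"  (len 25)
[8] "100101110011011100111001"  (len 24)

100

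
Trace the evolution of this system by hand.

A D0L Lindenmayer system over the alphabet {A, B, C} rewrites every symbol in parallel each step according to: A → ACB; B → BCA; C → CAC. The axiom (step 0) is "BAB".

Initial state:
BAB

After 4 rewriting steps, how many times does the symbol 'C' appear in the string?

120

0) BAB
1) BCAACBBCA
2) BCACACACBACBCACBCABCACACACB
3) BCACACACBCACACBCACACBCACBCAACBCACBCACACACBCACBCACACACBBCACACACBCACACBCACACBCACBCA
4) BCACACACBCACACBCACACBCACBCACACACBCACACBCACBCACACACBCACACBC…CBCACACACBCACACBCACBCACACACBCACACBCACBCACACACBCACBCACACACB  (len 243)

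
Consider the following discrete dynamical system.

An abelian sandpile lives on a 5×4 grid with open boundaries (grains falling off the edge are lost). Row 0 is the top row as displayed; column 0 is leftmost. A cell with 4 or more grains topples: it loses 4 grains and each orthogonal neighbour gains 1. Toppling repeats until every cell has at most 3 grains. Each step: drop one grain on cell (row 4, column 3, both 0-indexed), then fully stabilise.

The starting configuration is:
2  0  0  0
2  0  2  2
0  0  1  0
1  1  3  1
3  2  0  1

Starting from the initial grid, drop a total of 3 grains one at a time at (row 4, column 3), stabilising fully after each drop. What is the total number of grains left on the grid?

22

k=0  2  0  0  0
2  0  2  2
0  0  1  0
1  1  3  1
3  2  0  1
k=1  2  0  0  0
2  0  2  2
0  0  1  0
1  1  3  1
3  2  0  2
k=2  2  0  0  0
2  0  2  2
0  0  1  0
1  1  3  1
3  2  0  3
k=3  2  0  0  0
2  0  2  2
0  0  1  0
1  1  3  2
3  2  1  0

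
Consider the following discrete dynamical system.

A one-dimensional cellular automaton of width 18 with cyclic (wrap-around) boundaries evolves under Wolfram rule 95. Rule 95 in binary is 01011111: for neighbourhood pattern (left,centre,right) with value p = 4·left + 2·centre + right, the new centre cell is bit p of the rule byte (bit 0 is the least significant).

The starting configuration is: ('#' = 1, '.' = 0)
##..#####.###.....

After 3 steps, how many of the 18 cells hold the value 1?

t=0: ##..#####.###.....
t=1: #####...#.#.######
t=2: ....#####.#.#.....
t=3: #####...#.#.######

13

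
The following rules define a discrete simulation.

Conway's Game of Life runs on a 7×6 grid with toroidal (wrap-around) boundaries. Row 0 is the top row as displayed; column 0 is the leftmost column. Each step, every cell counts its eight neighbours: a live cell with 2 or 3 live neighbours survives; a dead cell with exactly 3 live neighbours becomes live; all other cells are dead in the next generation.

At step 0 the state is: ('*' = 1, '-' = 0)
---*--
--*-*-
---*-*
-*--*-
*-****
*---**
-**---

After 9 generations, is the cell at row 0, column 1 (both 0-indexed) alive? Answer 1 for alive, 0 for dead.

[0] ---*--
--*-*-
---*-*
-*--*-
*-****
*---**
-**---
[1] -*-*--
--*-*-
--**-*
-*----
--*---
------
******
[2] ------
-*--*-
-****-
-*-*--
------
*---**
**-***
[3] -***--
-*--*-
**--*-
-*-**-
*---**
-*-*--
-*-*--
[4] **-**-
----**
**--*-
-***--
**---*
-*-*-*
**-**-
[5] -*----
--*---
**--*-
---**-
---*-*
---*--
------
[6] ------
*-*---
-**-**
*-**--
--**--
----*-
------
[7] ------
*-**-*
----**
*----*
-**-*-
---*--
------
[8] ------
*--*-*
-*-*--
**-*--
******
--**--
------
[9] ------
*-*-*-
-*-*-*
------
-----*
*----*
------

0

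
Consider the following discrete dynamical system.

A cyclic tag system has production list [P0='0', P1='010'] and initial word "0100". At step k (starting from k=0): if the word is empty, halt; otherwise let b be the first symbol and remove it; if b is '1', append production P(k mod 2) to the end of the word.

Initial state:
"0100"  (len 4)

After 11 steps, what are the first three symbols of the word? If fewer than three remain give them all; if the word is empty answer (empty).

t=0: "0100"  (len 4)
t=1: "100"  (len 3)
t=2: "00010"  (len 5)
t=3: "0010"  (len 4)
t=4: "010"  (len 3)
t=5: "10"  (len 2)
t=6: "0010"  (len 4)
t=7: "010"  (len 3)
t=8: "10"  (len 2)
t=9: "00"  (len 2)
t=10: "0"  (len 1)
t=11: (halted — word empty)

(empty)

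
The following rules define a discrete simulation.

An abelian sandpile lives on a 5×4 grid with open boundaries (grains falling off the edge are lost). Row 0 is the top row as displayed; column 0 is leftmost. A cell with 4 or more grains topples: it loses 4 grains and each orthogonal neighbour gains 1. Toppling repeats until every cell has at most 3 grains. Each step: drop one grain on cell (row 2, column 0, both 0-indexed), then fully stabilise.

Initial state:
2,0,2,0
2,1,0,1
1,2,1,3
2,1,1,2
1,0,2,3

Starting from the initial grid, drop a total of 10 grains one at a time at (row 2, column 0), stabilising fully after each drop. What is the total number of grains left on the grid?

gen 0: 2,0,2,0
2,1,0,1
1,2,1,3
2,1,1,2
1,0,2,3
gen 1: 2,0,2,0
2,1,0,1
2,2,1,3
2,1,1,2
1,0,2,3
gen 2: 2,0,2,0
2,1,0,1
3,2,1,3
2,1,1,2
1,0,2,3
gen 3: 2,0,2,0
3,1,0,1
0,3,1,3
3,1,1,2
1,0,2,3
gen 4: 2,0,2,0
3,1,0,1
1,3,1,3
3,1,1,2
1,0,2,3
gen 5: 2,0,2,0
3,1,0,1
2,3,1,3
3,1,1,2
1,0,2,3
gen 6: 2,0,2,0
3,1,0,1
3,3,1,3
3,1,1,2
1,0,2,3
gen 7: 3,0,2,0
0,3,0,1
3,0,2,3
0,3,1,2
2,0,2,3
gen 8: 3,0,2,0
1,3,0,1
0,1,2,3
1,3,1,2
2,0,2,3
gen 9: 3,0,2,0
1,3,0,1
1,1,2,3
1,3,1,2
2,0,2,3
gen 10: 3,0,2,0
1,3,0,1
2,1,2,3
1,3,1,2
2,0,2,3

32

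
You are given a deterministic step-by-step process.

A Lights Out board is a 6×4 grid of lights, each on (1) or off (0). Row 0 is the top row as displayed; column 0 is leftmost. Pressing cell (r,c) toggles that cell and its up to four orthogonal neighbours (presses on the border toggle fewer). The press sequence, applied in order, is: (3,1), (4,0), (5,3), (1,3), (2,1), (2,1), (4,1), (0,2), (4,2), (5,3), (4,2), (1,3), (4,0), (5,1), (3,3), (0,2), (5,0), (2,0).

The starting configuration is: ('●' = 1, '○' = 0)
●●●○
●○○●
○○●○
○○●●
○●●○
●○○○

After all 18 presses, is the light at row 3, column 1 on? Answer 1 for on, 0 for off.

0

[0] ●●●○
●○○●
○○●○
○○●●
○●●○
●○○○
[1] ●●●○
●○○●
○●●○
●●○●
○○●○
●○○○
[2] ●●●○
●○○●
○●●○
○●○●
●●●○
○○○○
[3] ●●●○
●○○●
○●●○
○●○●
●●●●
○○●●
[4] ●●●●
●○●○
○●●●
○●○●
●●●●
○○●●
[5] ●●●●
●●●○
●○○●
○○○●
●●●●
○○●●
[6] ●●●●
●○●○
○●●●
○●○●
●●●●
○○●●
[7] ●●●●
●○●○
○●●●
○○○●
○○○●
○●●●
[8] ●○○○
●○○○
○●●●
○○○●
○○○●
○●●●
[9] ●○○○
●○○○
○●●●
○○●●
○●●○
○●○●
[10] ●○○○
●○○○
○●●●
○○●●
○●●●
○●●○
[11] ●○○○
●○○○
○●●●
○○○●
○○○○
○●○○
[12] ●○○●
●○●●
○●●○
○○○●
○○○○
○●○○
[13] ●○○●
●○●●
○●●○
●○○●
●●○○
●●○○
[14] ●○○●
●○●●
○●●○
●○○●
●○○○
○○●○
[15] ●○○●
●○●●
○●●●
●○●○
●○○●
○○●○
[16] ●●●○
●○○●
○●●●
●○●○
●○○●
○○●○
[17] ●●●○
●○○●
○●●●
●○●○
○○○●
●●●○
[18] ●●●○
○○○●
●○●●
○○●○
○○○●
●●●○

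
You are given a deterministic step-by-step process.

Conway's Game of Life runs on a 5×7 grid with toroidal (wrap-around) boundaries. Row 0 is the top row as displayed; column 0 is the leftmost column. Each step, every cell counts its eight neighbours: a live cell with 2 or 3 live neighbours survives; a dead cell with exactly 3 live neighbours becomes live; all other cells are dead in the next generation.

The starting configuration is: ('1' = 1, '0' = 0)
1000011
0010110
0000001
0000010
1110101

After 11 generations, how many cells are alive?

2

0) 1000011
0010110
0000001
0000010
1110101
1) 0010000
1000100
0000101
0100010
0100100
2) 0101000
0001010
1000101
1000110
0110000
3) 0101100
1011011
1001000
1001110
1111100
4) 0000000
1000011
1000000
1000010
1000001
5) 0000010
1000001
1100010
1100000
1000001
6) 0000010
1100010
0000000
0000000
1100001
7) 0000010
0000001
0000000
1000000
1000001
8) 1000010
0000000
0000000
1000001
1000001
9) 1000000
0000000
0000000
1000001
0100010
10) 0000000
0000000
0000000
1000001
0100000
11) 0000000
0000000
0000000
1000000
1000000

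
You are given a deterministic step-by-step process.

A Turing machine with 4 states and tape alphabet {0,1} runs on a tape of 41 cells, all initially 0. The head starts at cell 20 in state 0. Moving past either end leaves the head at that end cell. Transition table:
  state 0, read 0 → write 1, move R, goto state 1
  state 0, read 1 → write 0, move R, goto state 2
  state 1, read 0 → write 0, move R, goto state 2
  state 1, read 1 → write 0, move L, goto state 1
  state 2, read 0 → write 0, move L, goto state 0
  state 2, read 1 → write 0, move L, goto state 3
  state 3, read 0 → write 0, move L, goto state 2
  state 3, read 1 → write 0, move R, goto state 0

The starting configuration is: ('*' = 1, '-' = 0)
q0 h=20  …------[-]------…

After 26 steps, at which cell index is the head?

30

0) q0 h=20  …------[-]------…
1) q1 h=21  …-----*[-]------…
2) q2 h=22  …----*-[-]------…
3) q0 h=21  …-----*[-]------…
4) q1 h=22  …----**[-]------…
5) q2 h=23  …---**-[-]------…
6) q0 h=22  …----**[-]------…
7) q1 h=23  …---***[-]------…
8) q2 h=24  …--***-[-]------…
9) q0 h=23  …---***[-]------…
10) q1 h=24  …--****[-]------…
11) q2 h=25  …-****-[-]------…
12) q0 h=24  …--****[-]------…
13) q1 h=25  …-*****[-]------…
14) q2 h=26  …*****-[-]------…
15) q0 h=25  …-*****[-]------…
16) q1 h=26  …******[-]------…
17) q2 h=27  …*****-[-]------…
18) q0 h=26  …******[-]------…
19) q1 h=27  …******[-]------…
20) q2 h=28  …*****-[-]------…
21) q0 h=27  …******[-]------…
22) q1 h=28  …******[-]------…
23) q2 h=29  …*****-[-]------…
24) q0 h=28  …******[-]------…
25) q1 h=29  …******[-]------…
26) q2 h=30  …*****-[-]------…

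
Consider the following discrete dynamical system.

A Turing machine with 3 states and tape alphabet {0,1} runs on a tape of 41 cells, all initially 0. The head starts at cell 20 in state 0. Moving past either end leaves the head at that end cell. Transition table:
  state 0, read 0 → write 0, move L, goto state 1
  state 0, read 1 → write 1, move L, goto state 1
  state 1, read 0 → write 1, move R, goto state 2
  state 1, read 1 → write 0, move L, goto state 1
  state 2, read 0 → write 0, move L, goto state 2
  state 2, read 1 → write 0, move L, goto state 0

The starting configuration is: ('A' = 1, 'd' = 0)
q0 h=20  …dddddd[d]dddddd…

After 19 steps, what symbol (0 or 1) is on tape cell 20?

[0] q0 h=20  …dddddd[d]dddddd…
[1] q1 h=19  …dddddd[d]dddddd…
[2] q2 h=20  …dddddA[d]dddddd…
[3] q2 h=19  …dddddd[A]dddddd…
[4] q0 h=18  …dddddd[d]dddddd…
[5] q1 h=17  …dddddd[d]dddddd…
[6] q2 h=18  …dddddA[d]dddddd…
[7] q2 h=17  …dddddd[A]dddddd…
[8] q0 h=16  …dddddd[d]dddddd…
[9] q1 h=15  …dddddd[d]dddddd…
[10] q2 h=16  …dddddA[d]dddddd…
[11] q2 h=15  …dddddd[A]dddddd…
[12] q0 h=14  …dddddd[d]dddddd…
[13] q1 h=13  …dddddd[d]dddddd…
[14] q2 h=14  …dddddA[d]dddddd…
[15] q2 h=13  …dddddd[A]dddddd…
[16] q0 h=12  …dddddd[d]dddddd…
[17] q1 h=11  …dddddd[d]dddddd…
[18] q2 h=12  …dddddA[d]dddddd…
[19] q2 h=11  …dddddd[A]dddddd…

0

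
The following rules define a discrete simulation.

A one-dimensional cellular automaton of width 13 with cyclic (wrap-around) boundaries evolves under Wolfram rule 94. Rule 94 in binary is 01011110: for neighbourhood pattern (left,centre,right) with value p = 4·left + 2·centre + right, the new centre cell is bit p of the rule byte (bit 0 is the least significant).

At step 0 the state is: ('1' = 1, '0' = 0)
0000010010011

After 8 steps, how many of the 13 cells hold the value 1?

8

0) 0000010010011
1) 1000111111111
2) 1101100000000
3) 1101110000001
4) 0101011000011
5) 0101011100111
6) 0101010111101
7) 0101010100101
8) 0101010111101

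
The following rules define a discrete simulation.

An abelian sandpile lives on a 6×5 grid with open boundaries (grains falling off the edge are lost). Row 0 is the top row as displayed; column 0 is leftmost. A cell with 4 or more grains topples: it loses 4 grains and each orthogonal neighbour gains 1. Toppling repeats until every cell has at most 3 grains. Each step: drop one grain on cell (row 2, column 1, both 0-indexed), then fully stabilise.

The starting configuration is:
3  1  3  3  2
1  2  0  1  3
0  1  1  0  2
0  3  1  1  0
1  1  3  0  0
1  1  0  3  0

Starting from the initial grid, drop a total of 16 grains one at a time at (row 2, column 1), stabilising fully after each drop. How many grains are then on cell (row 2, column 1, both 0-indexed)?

2

gen 0: 3  1  3  3  2
1  2  0  1  3
0  1  1  0  2
0  3  1  1  0
1  1  3  0  0
1  1  0  3  0
gen 1: 3  1  3  3  2
1  2  0  1  3
0  2  1  0  2
0  3  1  1  0
1  1  3  0  0
1  1  0  3  0
gen 2: 3  1  3  3  2
1  2  0  1  3
0  3  1  0  2
0  3  1  1  0
1  1  3  0  0
1  1  0  3  0
gen 3: 3  1  3  3  2
1  3  0  1  3
1  1  2  0  2
1  0  2  1  0
1  2  3  0  0
1  1  0  3  0
gen 4: 3  1  3  3  2
1  3  0  1  3
1  2  2  0  2
1  0  2  1  0
1  2  3  0  0
1  1  0  3  0
gen 5: 3  1  3  3  2
1  3  0  1  3
1  3  2  0  2
1  0  2  1  0
1  2  3  0  0
1  1  0  3  0
gen 6: 3  2  3  3  2
2  0  1  1  3
2  1  3  0  2
1  1  2  1  0
1  2  3  0  0
1  1  0  3  0
gen 7: 3  2  3  3  2
2  0  1  1  3
2  2  3  0  2
1  1  2  1  0
1  2  3  0  0
1  1  0  3  0
gen 8: 3  2  3  3  2
2  0  1  1  3
2  3  3  0  2
1  1  2  1  0
1  2  3  0  0
1  1  0  3  0
gen 9: 3  2  3  3  2
2  1  2  1  3
3  1  0  1  2
1  2  3  1  0
1  2  3  0  0
1  1  0  3  0
gen 10: 3  2  3  3  2
2  1  2  1  3
3  2  0  1  2
1  2  3  1  0
1  2  3  0  0
1  1  0  3  0
gen 11: 3  2  3  3  2
2  1  2  1  3
3  3  0  1  2
1  2  3  1  0
1  2  3  0  0
1  1  0  3  0
gen 12: 3  2  3  3  2
3  2  2  1  3
0  1  1  1  2
2  3  3  1  0
1  2  3  0  0
1  1  0  3  0
gen 13: 3  2  3  3  2
3  2  2  1  3
0  2  1  1  2
2  3  3  1  0
1  2  3  0  0
1  1  0  3  0
gen 14: 3  2  3  3  2
3  2  2  1  3
0  3  1  1  2
2  3  3  1  0
1  2  3  0  0
1  1  0  3  0
gen 15: 3  2  3  3  2
3  3  2  1  3
1  1  3  1  2
3  2  1  2  0
2  0  1  1  0
1  2  1  3  0
gen 16: 3  2  3  3  2
3  3  2  1  3
1  2  3  1  2
3  2  1  2  0
2  0  1  1  0
1  2  1  3  0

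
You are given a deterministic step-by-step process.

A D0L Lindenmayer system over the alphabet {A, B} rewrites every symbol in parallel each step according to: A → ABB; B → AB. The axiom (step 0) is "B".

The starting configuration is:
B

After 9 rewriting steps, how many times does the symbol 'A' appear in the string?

985

t=0: B
t=1: AB
t=2: ABBAB
t=3: ABBABABABBAB
t=4: ABBABABABBABABBABABBABABABBAB
t=5: ABBABABABBABABBABABBABABABBABABBABABABBABABBABABABBABABBABABBABABABBAB
t=6: ABBABABABBABABBABABBABABABBABABBABABABBABABBABABABBABABBAB…ABBABABBABABABBABABBABABABBABABBABABABBABABBABABBABABABBAB  (len 169)
t=7: ABBABABABBABABBABABBABABABBABABBABABABBABABBABABABBABABBAB…ABBABABBABABABBABABBABABABBABABBABABABBABABBABABBABABABBAB  (len 408)
t=8: ABBABABABBABABBABABBABABABBABABBABABABBABABBABABABBABABBAB…ABBABABBABABABBABABBABABABBABABBABABABBABABBABABBABABABBAB  (len 985)
t=9: ABBABABABBABABBABABBABABABBABABBABABABBABABBABABABBABABBAB…ABBABABBABABABBABABBABABABBABABBABABABBABABBABABBABABABBAB  (len 2378)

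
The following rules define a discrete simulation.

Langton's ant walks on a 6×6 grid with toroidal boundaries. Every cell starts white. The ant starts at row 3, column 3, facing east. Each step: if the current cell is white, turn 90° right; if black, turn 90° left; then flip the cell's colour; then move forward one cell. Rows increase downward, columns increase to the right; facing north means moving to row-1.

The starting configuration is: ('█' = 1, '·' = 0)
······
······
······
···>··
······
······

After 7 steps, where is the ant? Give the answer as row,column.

3,4

t=0: ······
······
······
···>··
······
······
t=1: ······
······
······
···█··
···v··
······
t=2: ······
······
······
···█··
··<█··
······
t=3: ······
······
······
··^█··
··██··
······
t=4: ······
······
······
··█>··
··██··
······
t=5: ······
······
···^··
··█···
··██··
······
t=6: ······
······
···█>·
··█···
··██··
······
t=7: ······
······
···██·
··█·v·
··██··
······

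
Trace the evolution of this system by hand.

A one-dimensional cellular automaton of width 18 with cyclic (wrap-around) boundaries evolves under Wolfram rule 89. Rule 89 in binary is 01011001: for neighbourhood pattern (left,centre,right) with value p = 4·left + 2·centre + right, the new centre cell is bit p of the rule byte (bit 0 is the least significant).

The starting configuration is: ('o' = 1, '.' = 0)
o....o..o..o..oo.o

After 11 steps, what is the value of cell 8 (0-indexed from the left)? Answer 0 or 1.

0) o....o..o..o..oo.o
1) oooo..o..o..o.oo.o
2) ...oo..o..o...oo.o
3) oo.ooo..o..oo.oo..
4) oo.o.oo..o.oo.ooo.
5) oo...ooo...oo.o.o.
6) oooo.o.ooo.oo.....
7) o..o...o.o.oooooo.
8) .o..oo.....o....o.
9) ..o.oooooo..ooo..o
10) o...o....oo.o.oo..
11) .oo..ooo.oo...ooo.

0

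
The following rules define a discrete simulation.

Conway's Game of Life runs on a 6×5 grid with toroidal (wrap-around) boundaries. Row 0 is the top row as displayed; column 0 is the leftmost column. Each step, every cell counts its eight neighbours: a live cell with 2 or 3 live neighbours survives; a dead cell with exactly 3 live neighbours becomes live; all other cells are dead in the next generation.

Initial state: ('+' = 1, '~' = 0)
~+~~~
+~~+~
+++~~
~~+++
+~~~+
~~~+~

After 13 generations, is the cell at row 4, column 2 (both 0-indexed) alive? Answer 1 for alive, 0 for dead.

gen 0: ~+~~~
+~~+~
+++~~
~~+++
+~~~+
~~~+~
gen 1: ~~+~+
+~~~+
+~~~~
~~+~~
+~+~~
+~~~+
gen 2: ~+~~~
++~++
++~~+
~~~~~
+~~++
+~~~+
gen 3: ~+++~
~~~+~
~+++~
~+~+~
+~~+~
~+~+~
gen 4: ~+~++
~~~~+
~+~++
++~+~
++~+~
++~+~
gen 5: ~+~+~
~~~~~
~+~+~
~~~+~
~~~+~
~~~+~
gen 6: ~~+~~
~~~~~
~~+~~
~~~++
~~+++
~~~++
gen 7: ~~~+~
~~~~~
~~~+~
~~~~+
+~+~~
~~~~+
gen 8: ~~~~~
~~~~~
~~~~~
~~~++
+~~++
~~~++
gen 9: ~~~~~
~~~~~
~~~~~
+~~+~
+~+~~
+~~+~
gen 10: ~~~~~
~~~~~
~~~~~
~+~~+
+~++~
~+~~+
gen 11: ~~~~~
~~~~~
~~~~~
+++++
~~++~
+++++
gen 12: +++++
~~~~~
+++++
++~~+
~~~~~
++~~+
gen 13: ~~++~
~~~~~
~~++~
~~~~~
~~~~~
~~~~~

0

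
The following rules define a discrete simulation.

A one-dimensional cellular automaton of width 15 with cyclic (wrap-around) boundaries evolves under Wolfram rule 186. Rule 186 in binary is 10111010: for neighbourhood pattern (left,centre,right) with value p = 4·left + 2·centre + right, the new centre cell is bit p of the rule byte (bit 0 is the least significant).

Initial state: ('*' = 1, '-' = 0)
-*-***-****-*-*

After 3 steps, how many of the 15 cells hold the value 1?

[0] -*-***-****-*-*
[1] *-***-****-*-*-
[2] -***-****-*-*-*
[3] ***-****-*-*-*-

10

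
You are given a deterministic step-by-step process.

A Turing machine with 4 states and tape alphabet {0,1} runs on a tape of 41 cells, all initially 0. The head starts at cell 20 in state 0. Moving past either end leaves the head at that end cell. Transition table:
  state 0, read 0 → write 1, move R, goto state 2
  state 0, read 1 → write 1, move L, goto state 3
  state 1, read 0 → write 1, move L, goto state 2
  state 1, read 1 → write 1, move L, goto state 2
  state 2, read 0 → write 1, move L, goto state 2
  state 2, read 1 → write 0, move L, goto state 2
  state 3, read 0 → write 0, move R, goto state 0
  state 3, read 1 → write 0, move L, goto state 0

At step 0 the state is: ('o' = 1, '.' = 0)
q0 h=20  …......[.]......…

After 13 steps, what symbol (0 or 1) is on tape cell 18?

1

[0] q0 h=20  …......[.]......…
[1] q2 h=21  ….....o[.]......…
[2] q2 h=20  …......[o]o.....…
[3] q2 h=19  …......[.].o....…
[4] q2 h=18  …......[.]o.o...…
[5] q2 h=17  …......[.]oo.o..…
[6] q2 h=16  …......[.]ooo.o.…
[7] q2 h=15  …......[.]oooo.o…
[8] q2 h=14  …......[.]ooooo.…
[9] q2 h=13  …......[.]oooooo…
[10] q2 h=12  …......[.]oooooo…
[11] q2 h=11  …......[.]oooooo…
[12] q2 h=10  …......[.]oooooo…
[13] q2 h= 9  …......[.]oooooo…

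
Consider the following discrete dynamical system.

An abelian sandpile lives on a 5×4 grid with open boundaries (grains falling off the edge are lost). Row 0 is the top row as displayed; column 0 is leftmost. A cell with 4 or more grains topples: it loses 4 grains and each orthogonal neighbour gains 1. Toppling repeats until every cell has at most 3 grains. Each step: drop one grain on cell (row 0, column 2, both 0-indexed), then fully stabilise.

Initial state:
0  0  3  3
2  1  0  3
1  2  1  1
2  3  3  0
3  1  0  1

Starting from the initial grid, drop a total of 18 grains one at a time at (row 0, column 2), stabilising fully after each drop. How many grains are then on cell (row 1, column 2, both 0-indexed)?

0) 0  0  3  3
2  1  0  3
1  2  1  1
2  3  3  0
3  1  0  1
1) 0  1  1  1
2  1  2  0
1  2  1  2
2  3  3  0
3  1  0  1
2) 0  1  2  1
2  1  2  0
1  2  1  2
2  3  3  0
3  1  0  1
3) 0  1  3  1
2  1  2  0
1  2  1  2
2  3  3  0
3  1  0  1
4) 0  2  0  2
2  1  3  0
1  2  1  2
2  3  3  0
3  1  0  1
5) 0  2  1  2
2  1  3  0
1  2  1  2
2  3  3  0
3  1  0  1
6) 0  2  2  2
2  1  3  0
1  2  1  2
2  3  3  0
3  1  0  1
7) 0  2  3  2
2  1  3  0
1  2  1  2
2  3  3  0
3  1  0  1
8) 0  3  1  3
2  2  0  1
1  2  2  2
2  3  3  0
3  1  0  1
9) 0  3  2  3
2  2  0  1
1  2  2  2
2  3  3  0
3  1  0  1
10) 0  3  3  3
2  2  0  1
1  2  2  2
2  3  3  0
3  1  0  1
11) 1  0  2  0
2  3  1  2
1  2  2  2
2  3  3  0
3  1  0  1
12) 1  0  3  0
2  3  1  2
1  2  2  2
2  3  3  0
3  1  0  1
13) 1  1  0  1
2  3  2  2
1  2  2  2
2  3  3  0
3  1  0  1
14) 1  1  1  1
2  3  2  2
1  2  2  2
2  3  3  0
3  1  0  1
15) 1  1  2  1
2  3  2  2
1  2  2  2
2  3  3  0
3  1  0  1
16) 1  1  3  1
2  3  2  2
1  2  2  2
2  3  3  0
3  1  0  1
17) 1  2  0  2
2  3  3  2
1  2  2  2
2  3  3  0
3  1  0  1
18) 1  2  1  2
2  3  3  2
1  2  2  2
2  3  3  0
3  1  0  1

3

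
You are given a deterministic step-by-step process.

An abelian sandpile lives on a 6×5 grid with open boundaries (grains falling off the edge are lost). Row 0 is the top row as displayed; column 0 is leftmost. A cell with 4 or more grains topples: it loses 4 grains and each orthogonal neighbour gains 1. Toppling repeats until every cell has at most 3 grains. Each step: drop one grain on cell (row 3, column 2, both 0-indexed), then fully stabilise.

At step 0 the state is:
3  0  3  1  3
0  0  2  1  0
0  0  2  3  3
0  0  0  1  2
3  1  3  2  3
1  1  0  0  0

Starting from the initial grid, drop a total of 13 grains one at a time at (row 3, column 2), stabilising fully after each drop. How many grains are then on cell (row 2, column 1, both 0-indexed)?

step 0: 3  0  3  1  3
0  0  2  1  0
0  0  2  3  3
0  0  0  1  2
3  1  3  2  3
1  1  0  0  0
step 1: 3  0  3  1  3
0  0  2  1  0
0  0  2  3  3
0  0  1  1  2
3  1  3  2  3
1  1  0  0  0
step 2: 3  0  3  1  3
0  0  2  1  0
0  0  2  3  3
0  0  2  1  2
3  1  3  2  3
1  1  0  0  0
step 3: 3  0  3  1  3
0  0  2  1  0
0  0  2  3  3
0  0  3  1  2
3  1  3  2  3
1  1  0  0  0
step 4: 3  0  3  1  3
0  0  2  1  0
0  0  3  3  3
0  1  1  2  2
3  2  0  3  3
1  1  1  0  0
step 5: 3  0  3  1  3
0  0  2  1  0
0  0  3  3  3
0  1  2  2  2
3  2  0  3  3
1  1  1  0  0
step 6: 3  0  3  1  3
0  0  2  1  0
0  0  3  3  3
0  1  3  2  2
3  2  0  3  3
1  1  1  0  0
step 7: 3  0  3  1  3
0  0  3  2  1
0  1  1  2  1
0  2  2  2  1
3  2  2  1  1
1  1  1  1  1
step 8: 3  0  3  1  3
0  0  3  2  1
0  1  1  2  1
0  2  3  2  1
3  2  2  1  1
1  1  1  1  1
step 9: 3  0  3  1  3
0  0  3  2  1
0  1  2  2  1
0  3  0  3  1
3  2  3  1  1
1  1  1  1  1
step 10: 3  0  3  1  3
0  0  3  2  1
0  1  2  2  1
0  3  1  3  1
3  2  3  1  1
1  1  1  1  1
step 11: 3  0  3  1  3
0  0  3  2  1
0  1  2  2  1
0  3  2  3  1
3  2  3  1  1
1  1  1  1  1
step 12: 3  0  3  1  3
0  0  3  2  1
0  1  2  2  1
0  3  3  3  1
3  2  3  1  1
1  1  1  1  1
step 13: 3  0  3  1  3
0  0  3  2  1
0  2  3  3  1
2  1  3  0  2
0  1  1  3  1
2  2  2  1  1

2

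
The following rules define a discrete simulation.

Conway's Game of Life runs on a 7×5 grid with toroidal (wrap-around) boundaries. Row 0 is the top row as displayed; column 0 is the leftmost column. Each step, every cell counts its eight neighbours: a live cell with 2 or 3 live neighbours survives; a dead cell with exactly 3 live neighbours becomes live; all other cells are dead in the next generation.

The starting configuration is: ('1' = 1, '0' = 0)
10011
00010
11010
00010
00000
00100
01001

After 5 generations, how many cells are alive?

0) 10011
00010
11010
00010
00000
00100
01001
1) 10110
01010
00010
00101
00000
00000
01101
2) 10000
01010
00011
00010
00000
00000
11101
3) 00010
10110
00011
00011
00000
11000
11001
4) 00010
00100
10000
00011
10001
01001
01101
5) 01010
00000
00011
00010
00000
01101
01101

11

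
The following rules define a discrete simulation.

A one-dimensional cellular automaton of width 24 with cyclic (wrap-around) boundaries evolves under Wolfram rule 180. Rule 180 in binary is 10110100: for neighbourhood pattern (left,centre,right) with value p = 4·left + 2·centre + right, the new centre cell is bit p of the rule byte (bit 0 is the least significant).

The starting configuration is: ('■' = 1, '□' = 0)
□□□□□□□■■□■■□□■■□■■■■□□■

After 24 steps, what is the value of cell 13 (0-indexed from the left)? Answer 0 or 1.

t=0: □□□□□□□■■□■■□□■■□■■■■□□■
t=1: ■□□□□□□□□■□□■□□□■□■■□■□■
t=2: □■□□□□□□□■■□■■□□■■□□■■■□
t=3: □■■□□□□□□□□■□□■□□□■□□■□■
t=4: ■□□■□□□□□□□■■□■■□□■■□■■■
t=5: □■□■■□□□□□□□□■□□■□□□■□■■
t=6: ■■■□□■□□□□□□□■■□■■□□■■□□
t=7: □■□■□■■□□□□□□□□■□□■□□□■□
t=8: □■■■■□□■□□□□□□□■■□■■□□■■
t=9: ■□■■□■□■■□□□□□□□□■□□■□□□
t=10: ■■□□■■■□□■□□□□□□□■■□■■□□
t=11: □□■□□■□■□■■□□□□□□□□■□□■□
t=12: □□■■□■■■■□□■□□□□□□□■■□■■
t=13: ■□□□■□■■□■□■■□□□□□□□□■□□
t=14: ■■□□■■□□■■■□□■□□□□□□□■■□
t=15: □□■□□□■□□■□■□■■□□□□□□□□■
t=16: ■□■■□□■■□■■■■□□■□□□□□□□■
t=17: □■□□■□□□■□■■□■□■■□□□□□□□
t=18: □■■□■■□□■■□□■■■□□■□□□□□□
t=19: □□□■□□■□□□■□□■□■□■■□□□□□
t=20: □□□■■□■■□□■■□■■■■□□■□□□□
t=21: □□□□□■□□■□□□■□■■□■□■■□□□
t=22: □□□□□■■□■■□□■■□□■■■□□■□□
t=23: □□□□□□□■□□■□□□■□□■□■□■■□
t=24: □□□□□□□■■□■■□□■■□■■■■□□■

0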